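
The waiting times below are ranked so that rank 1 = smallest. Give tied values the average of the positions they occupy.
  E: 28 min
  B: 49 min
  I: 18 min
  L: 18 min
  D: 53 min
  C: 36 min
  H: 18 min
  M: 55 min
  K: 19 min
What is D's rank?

8

Sorted (ascending): 18, 18, 18, 19, 28, 36, 49, 53, 55
The 3 values of 18 occupy positions 1–3 → average rank 2.
D has value 53 min → rank 8.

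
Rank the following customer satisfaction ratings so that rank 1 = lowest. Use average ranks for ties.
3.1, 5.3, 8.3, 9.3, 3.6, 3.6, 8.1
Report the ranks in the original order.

1, 4, 6, 7, 2.5, 2.5, 5

Sorted (ascending): 3.1, 3.6, 3.6, 5.3, 8.1, 8.3, 9.3
The 2 values of 3.6 occupy positions 2–3 → average rank (2+3)/2 = 2.5.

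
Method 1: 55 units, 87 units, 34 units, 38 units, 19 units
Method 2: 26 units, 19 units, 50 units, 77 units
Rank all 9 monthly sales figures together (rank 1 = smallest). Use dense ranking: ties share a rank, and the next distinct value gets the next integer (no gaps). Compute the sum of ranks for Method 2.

15

Sorted (ascending): 19, 19, 26, 34, 38, 50, 55, 77, 87
The 2 values of 19 share dense rank 1.
Remaining distinct values take the next consecutive integers.
Method 2 values → pooled ranks: 26→2, 19→1, 50→5, 77→7
Rank sum = 2 + 1 + 5 + 7 = 15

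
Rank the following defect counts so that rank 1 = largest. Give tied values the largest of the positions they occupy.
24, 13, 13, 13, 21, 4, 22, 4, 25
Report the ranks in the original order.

2, 7, 7, 7, 4, 9, 3, 9, 1

Sorted (descending): 25, 24, 22, 21, 13, 13, 13, 4, 4
The 3 values of 13 occupy positions 5–7 → each gets rank 7.
The 2 values of 4 occupy positions 8–9 → each gets rank 9.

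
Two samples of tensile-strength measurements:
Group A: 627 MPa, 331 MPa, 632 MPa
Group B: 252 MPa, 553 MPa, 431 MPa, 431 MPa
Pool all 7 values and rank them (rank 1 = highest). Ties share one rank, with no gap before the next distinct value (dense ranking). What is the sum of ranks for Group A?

8

Sorted (descending): 632, 627, 553, 431, 431, 331, 252
The 2 values of 431 share dense rank 4.
Remaining distinct values take the next consecutive integers.
Group A values → pooled ranks: 627→2, 331→5, 632→1
Rank sum = 2 + 5 + 1 = 8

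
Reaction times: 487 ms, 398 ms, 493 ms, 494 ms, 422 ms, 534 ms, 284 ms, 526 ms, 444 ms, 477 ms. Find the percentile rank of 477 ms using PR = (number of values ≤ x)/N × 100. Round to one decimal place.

50.0

N = 10.
Strictly below 477: 4. Equal to 477: 1.
PR = 5/10 × 100 = 50.0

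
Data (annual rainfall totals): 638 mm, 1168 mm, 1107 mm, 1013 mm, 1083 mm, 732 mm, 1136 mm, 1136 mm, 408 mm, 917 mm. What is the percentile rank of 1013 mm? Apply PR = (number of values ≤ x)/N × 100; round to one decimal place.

50.0

N = 10.
Strictly below 1013: 4. Equal to 1013: 1.
PR = 5/10 × 100 = 50.0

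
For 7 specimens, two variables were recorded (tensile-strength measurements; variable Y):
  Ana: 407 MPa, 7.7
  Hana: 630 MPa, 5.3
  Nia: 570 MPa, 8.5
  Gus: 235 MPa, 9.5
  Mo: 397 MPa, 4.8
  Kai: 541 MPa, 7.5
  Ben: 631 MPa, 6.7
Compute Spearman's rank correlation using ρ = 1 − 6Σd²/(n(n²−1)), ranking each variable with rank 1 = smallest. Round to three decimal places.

-0.321

Ranks of variable 1: 3, 6, 5, 1, 2, 4, 7
Ranks of variable 2: 5, 2, 6, 7, 1, 4, 3
d = r₁ − r₂: -2, 4, -1, -6, 1, 0, 4
d²: 4, 16, 1, 36, 1, 0, 16; Σd² = 74
ρ = 1 − 6·74/(7·48) = 1 − 444/336 = -0.321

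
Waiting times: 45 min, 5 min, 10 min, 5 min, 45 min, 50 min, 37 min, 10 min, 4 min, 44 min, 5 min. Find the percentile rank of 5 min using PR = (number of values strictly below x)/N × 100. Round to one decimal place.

N = 11.
Strictly below 5: 1. Equal to 5: 3.
PR = 1/11 × 100 = 9.1

9.1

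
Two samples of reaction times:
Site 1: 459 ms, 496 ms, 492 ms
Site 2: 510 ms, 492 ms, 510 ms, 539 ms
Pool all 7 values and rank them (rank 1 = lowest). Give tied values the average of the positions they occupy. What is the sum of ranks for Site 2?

20.5

Sorted (ascending): 459, 492, 492, 496, 510, 510, 539
The 2 values of 492 occupy positions 2–3 → average rank (2+3)/2 = 2.5.
The 2 values of 510 occupy positions 5–6 → average rank (5+6)/2 = 5.5.
Site 2 values → pooled ranks: 510→5.5, 492→2.5, 510→5.5, 539→7
Rank sum = 5.5 + 2.5 + 5.5 + 7 = 20.5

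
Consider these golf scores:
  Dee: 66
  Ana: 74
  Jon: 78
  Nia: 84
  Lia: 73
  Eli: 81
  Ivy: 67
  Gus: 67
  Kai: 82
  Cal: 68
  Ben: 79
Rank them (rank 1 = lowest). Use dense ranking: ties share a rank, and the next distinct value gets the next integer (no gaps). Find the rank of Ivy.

2

Sorted (ascending): 66, 67, 67, 68, 73, 74, 78, 79, 81, 82, 84
The 2 values of 67 share dense rank 2.
Remaining distinct values take the next consecutive integers.
Ivy has value 67 → rank 2.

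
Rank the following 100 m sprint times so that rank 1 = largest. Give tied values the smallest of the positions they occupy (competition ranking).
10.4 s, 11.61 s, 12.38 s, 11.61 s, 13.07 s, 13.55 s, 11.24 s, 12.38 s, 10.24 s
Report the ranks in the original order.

8, 5, 3, 5, 2, 1, 7, 3, 9

Sorted (descending): 13.55, 13.07, 12.38, 12.38, 11.61, 11.61, 11.24, 10.4, 10.24
The 2 values of 12.38 occupy positions 3–4 → each gets rank 3.
The 2 values of 11.61 occupy positions 5–6 → each gets rank 5.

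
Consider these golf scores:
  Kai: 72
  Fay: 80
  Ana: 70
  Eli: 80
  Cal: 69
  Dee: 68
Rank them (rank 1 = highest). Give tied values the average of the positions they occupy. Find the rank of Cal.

5

Sorted (descending): 80, 80, 72, 70, 69, 68
The 2 values of 80 occupy positions 1–2 → average rank (1+2)/2 = 1.5.
Cal has value 69 → rank 5.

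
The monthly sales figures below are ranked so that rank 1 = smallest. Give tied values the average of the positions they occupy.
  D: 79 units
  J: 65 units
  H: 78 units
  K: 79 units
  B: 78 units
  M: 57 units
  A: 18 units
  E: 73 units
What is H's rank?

Sorted (ascending): 18, 57, 65, 73, 78, 78, 79, 79
The 2 values of 78 occupy positions 5–6 → average rank (5+6)/2 = 5.5.
The 2 values of 79 occupy positions 7–8 → average rank (7+8)/2 = 7.5.
H has value 78 units → rank 5.5.

5.5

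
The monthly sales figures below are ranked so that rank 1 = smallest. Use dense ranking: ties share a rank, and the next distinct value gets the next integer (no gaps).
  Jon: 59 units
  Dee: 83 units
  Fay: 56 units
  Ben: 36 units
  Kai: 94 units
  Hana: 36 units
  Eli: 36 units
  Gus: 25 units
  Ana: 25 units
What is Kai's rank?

Sorted (ascending): 25, 25, 36, 36, 36, 56, 59, 83, 94
The 2 values of 25 share dense rank 1.
The 3 values of 36 share dense rank 2.
Remaining distinct values take the next consecutive integers.
Kai has value 94 units → rank 6.

6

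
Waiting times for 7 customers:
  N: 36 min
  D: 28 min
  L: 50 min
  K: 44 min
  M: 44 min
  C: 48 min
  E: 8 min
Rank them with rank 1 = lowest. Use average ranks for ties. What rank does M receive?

Sorted (ascending): 8, 28, 36, 44, 44, 48, 50
The 2 values of 44 occupy positions 4–5 → average rank (4+5)/2 = 4.5.
M has value 44 min → rank 4.5.

4.5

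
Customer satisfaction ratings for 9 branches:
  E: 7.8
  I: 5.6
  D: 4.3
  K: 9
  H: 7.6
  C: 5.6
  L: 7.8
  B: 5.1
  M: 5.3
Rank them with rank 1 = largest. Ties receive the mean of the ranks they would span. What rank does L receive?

2.5

Sorted (descending): 9, 7.8, 7.8, 7.6, 5.6, 5.6, 5.3, 5.1, 4.3
The 2 values of 7.8 occupy positions 2–3 → average rank (2+3)/2 = 2.5.
The 2 values of 5.6 occupy positions 5–6 → average rank (5+6)/2 = 5.5.
L has value 7.8 → rank 2.5.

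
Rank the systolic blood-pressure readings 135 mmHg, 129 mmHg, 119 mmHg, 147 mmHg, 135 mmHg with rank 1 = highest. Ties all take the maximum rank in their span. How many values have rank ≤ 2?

1

Sorted (descending): 147, 135, 135, 129, 119
The 2 values of 135 occupy positions 2–3 → each gets rank 3.
Ranks ≤ 2: {1} → 1 value.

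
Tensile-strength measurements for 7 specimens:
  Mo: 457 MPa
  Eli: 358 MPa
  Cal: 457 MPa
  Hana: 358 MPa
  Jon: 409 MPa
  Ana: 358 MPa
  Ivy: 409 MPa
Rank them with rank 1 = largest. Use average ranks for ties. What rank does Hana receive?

6

Sorted (descending): 457, 457, 409, 409, 358, 358, 358
The 2 values of 457 occupy positions 1–2 → average rank (1+2)/2 = 1.5.
The 2 values of 409 occupy positions 3–4 → average rank (3+4)/2 = 3.5.
The 3 values of 358 occupy positions 5–7 → average rank 6.
Hana has value 358 MPa → rank 6.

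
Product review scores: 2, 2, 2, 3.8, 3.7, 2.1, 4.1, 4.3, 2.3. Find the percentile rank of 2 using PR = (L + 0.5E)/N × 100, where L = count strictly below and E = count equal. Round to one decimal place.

N = 9.
Strictly below 2: 0. Equal to 2: 3.
PR = (0 + 0.5·3)/9 × 100 = 16.7

16.7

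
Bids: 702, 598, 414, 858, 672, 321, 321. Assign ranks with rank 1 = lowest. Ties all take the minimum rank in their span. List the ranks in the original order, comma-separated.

Sorted (ascending): 321, 321, 414, 598, 672, 702, 858
The 2 values of 321 occupy positions 1–2 → each gets rank 1.

6, 4, 3, 7, 5, 1, 1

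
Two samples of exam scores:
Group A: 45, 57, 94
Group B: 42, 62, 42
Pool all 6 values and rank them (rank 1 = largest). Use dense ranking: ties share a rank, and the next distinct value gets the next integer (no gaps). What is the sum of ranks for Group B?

12

Sorted (descending): 94, 62, 57, 45, 42, 42
The 2 values of 42 share dense rank 5.
Remaining distinct values take the next consecutive integers.
Group B values → pooled ranks: 42→5, 62→2, 42→5
Rank sum = 5 + 2 + 5 = 12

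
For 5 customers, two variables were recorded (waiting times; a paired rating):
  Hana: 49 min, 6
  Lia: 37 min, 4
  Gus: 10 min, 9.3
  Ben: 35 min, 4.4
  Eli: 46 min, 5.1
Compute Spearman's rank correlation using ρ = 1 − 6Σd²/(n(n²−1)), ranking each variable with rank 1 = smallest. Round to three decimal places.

Ranks of variable 1: 5, 3, 1, 2, 4
Ranks of variable 2: 4, 1, 5, 2, 3
d = r₁ − r₂: 1, 2, -4, 0, 1
d²: 1, 4, 16, 0, 1; Σd² = 22
ρ = 1 − 6·22/(5·24) = 1 − 132/120 = -0.100

-0.100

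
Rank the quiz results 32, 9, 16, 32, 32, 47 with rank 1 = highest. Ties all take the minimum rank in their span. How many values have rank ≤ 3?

Sorted (descending): 47, 32, 32, 32, 16, 9
The 3 values of 32 occupy positions 2–4 → each gets rank 2.
Ranks ≤ 3: {1, 2, 2, 2} → 4 values.

4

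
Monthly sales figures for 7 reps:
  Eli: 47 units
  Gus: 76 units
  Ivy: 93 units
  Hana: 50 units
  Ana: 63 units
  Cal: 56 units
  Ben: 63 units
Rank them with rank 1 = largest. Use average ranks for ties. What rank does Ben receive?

3.5

Sorted (descending): 93, 76, 63, 63, 56, 50, 47
The 2 values of 63 occupy positions 3–4 → average rank (3+4)/2 = 3.5.
Ben has value 63 units → rank 3.5.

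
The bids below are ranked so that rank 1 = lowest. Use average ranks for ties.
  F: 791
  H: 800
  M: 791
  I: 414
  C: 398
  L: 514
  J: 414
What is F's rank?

Sorted (ascending): 398, 414, 414, 514, 791, 791, 800
The 2 values of 414 occupy positions 2–3 → average rank (2+3)/2 = 2.5.
The 2 values of 791 occupy positions 5–6 → average rank (5+6)/2 = 5.5.
F has value 791 → rank 5.5.

5.5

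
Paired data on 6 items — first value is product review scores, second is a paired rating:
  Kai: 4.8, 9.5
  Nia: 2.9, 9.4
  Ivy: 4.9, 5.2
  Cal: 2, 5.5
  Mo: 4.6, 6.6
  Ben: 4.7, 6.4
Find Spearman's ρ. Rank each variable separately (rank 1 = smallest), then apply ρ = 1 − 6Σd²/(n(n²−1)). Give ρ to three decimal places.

Ranks of variable 1: 5, 2, 6, 1, 3, 4
Ranks of variable 2: 6, 5, 1, 2, 4, 3
d = r₁ − r₂: -1, -3, 5, -1, -1, 1
d²: 1, 9, 25, 1, 1, 1; Σd² = 38
ρ = 1 − 6·38/(6·35) = 1 − 228/210 = -0.086

-0.086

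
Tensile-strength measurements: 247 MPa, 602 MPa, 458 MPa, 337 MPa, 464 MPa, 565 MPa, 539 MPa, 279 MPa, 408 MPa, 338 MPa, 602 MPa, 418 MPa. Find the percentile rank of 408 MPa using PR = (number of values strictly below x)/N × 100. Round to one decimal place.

33.3

N = 12.
Strictly below 408: 4. Equal to 408: 1.
PR = 4/12 × 100 = 33.3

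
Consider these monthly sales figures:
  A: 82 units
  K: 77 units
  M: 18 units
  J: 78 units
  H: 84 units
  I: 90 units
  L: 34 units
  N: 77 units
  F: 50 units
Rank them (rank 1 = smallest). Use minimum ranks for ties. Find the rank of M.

1

Sorted (ascending): 18, 34, 50, 77, 77, 78, 82, 84, 90
The 2 values of 77 occupy positions 4–5 → each gets rank 4.
M has value 18 units → rank 1.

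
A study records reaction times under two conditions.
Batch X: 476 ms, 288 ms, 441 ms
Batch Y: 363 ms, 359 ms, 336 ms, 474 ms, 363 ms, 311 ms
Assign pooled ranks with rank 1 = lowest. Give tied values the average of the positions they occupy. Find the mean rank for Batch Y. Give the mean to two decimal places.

4.67

Sorted (ascending): 288, 311, 336, 359, 363, 363, 441, 474, 476
The 2 values of 363 occupy positions 5–6 → average rank (5+6)/2 = 5.5.
Batch Y values → pooled ranks: 363→5.5, 359→4, 336→3, 474→8, 363→5.5, 311→2
Mean rank = (5.5 + 4 + 3 + 8 + 5.5 + 2) / 6 = 4.67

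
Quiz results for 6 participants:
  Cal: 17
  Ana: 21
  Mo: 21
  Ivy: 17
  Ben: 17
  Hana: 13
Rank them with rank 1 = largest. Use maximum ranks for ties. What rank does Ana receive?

2

Sorted (descending): 21, 21, 17, 17, 17, 13
The 2 values of 21 occupy positions 1–2 → each gets rank 2.
The 3 values of 17 occupy positions 3–5 → each gets rank 5.
Ana has value 21 → rank 2.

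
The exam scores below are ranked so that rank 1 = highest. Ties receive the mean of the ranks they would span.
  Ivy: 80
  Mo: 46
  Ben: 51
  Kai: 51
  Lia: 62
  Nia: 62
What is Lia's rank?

Sorted (descending): 80, 62, 62, 51, 51, 46
The 2 values of 62 occupy positions 2–3 → average rank (2+3)/2 = 2.5.
The 2 values of 51 occupy positions 4–5 → average rank (4+5)/2 = 4.5.
Lia has value 62 → rank 2.5.

2.5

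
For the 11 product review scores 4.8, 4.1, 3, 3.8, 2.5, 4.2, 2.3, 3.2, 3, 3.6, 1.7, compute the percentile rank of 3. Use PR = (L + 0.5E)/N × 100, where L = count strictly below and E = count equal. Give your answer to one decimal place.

36.4

N = 11.
Strictly below 3: 3. Equal to 3: 2.
PR = (3 + 0.5·2)/11 × 100 = 36.4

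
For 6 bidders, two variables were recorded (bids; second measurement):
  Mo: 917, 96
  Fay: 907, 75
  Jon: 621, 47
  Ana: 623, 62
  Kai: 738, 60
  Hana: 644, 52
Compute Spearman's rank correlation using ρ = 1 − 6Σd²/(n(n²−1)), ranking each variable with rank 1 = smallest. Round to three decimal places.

0.829

Ranks of variable 1: 6, 5, 1, 2, 4, 3
Ranks of variable 2: 6, 5, 1, 4, 3, 2
d = r₁ − r₂: 0, 0, 0, -2, 1, 1
d²: 0, 0, 0, 4, 1, 1; Σd² = 6
ρ = 1 − 6·6/(6·35) = 1 − 36/210 = 0.829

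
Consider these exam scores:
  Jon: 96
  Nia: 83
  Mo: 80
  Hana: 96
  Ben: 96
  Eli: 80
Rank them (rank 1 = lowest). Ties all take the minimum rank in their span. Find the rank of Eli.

1

Sorted (ascending): 80, 80, 83, 96, 96, 96
The 2 values of 80 occupy positions 1–2 → each gets rank 1.
The 3 values of 96 occupy positions 4–6 → each gets rank 4.
Eli has value 80 → rank 1.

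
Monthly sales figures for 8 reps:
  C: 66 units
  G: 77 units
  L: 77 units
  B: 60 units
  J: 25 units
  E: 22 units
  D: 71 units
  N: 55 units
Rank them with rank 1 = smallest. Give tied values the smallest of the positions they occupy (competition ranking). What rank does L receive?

7

Sorted (ascending): 22, 25, 55, 60, 66, 71, 77, 77
The 2 values of 77 occupy positions 7–8 → each gets rank 7.
L has value 77 units → rank 7.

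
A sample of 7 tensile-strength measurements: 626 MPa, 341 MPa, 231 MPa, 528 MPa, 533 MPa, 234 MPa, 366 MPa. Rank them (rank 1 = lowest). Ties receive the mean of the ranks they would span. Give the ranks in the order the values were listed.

7, 3, 1, 5, 6, 2, 4

Sorted (ascending): 231, 234, 341, 366, 528, 533, 626
No ties — each value takes its position as its rank.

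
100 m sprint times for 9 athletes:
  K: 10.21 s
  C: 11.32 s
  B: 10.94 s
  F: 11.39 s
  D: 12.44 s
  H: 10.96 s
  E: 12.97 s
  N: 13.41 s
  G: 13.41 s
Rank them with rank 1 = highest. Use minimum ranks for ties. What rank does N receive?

1

Sorted (descending): 13.41, 13.41, 12.97, 12.44, 11.39, 11.32, 10.96, 10.94, 10.21
The 2 values of 13.41 occupy positions 1–2 → each gets rank 1.
N has value 13.41 s → rank 1.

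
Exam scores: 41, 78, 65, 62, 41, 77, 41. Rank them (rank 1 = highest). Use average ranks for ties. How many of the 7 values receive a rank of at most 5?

Sorted (descending): 78, 77, 65, 62, 41, 41, 41
The 3 values of 41 occupy positions 5–7 → average rank 6.
Ranks ≤ 5: {1, 2, 3, 4} → 4 values.

4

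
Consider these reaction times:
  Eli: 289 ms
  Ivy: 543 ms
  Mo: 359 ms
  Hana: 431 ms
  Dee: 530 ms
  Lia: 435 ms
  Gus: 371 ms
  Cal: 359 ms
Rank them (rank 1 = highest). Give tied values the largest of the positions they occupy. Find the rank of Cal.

7

Sorted (descending): 543, 530, 435, 431, 371, 359, 359, 289
The 2 values of 359 occupy positions 6–7 → each gets rank 7.
Cal has value 359 ms → rank 7.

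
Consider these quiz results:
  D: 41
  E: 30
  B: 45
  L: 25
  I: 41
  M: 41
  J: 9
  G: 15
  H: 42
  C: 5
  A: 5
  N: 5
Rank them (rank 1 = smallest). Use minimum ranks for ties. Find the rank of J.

Sorted (ascending): 5, 5, 5, 9, 15, 25, 30, 41, 41, 41, 42, 45
The 3 values of 5 occupy positions 1–3 → each gets rank 1.
The 3 values of 41 occupy positions 8–10 → each gets rank 8.
J has value 9 → rank 4.

4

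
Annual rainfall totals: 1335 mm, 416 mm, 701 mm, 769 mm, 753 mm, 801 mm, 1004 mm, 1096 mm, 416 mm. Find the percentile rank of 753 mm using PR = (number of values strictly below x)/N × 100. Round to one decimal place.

N = 9.
Strictly below 753: 3. Equal to 753: 1.
PR = 3/9 × 100 = 33.3

33.3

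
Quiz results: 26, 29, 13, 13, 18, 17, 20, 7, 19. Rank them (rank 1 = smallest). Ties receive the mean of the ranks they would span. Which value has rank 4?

Sorted (ascending): 7, 13, 13, 17, 18, 19, 20, 26, 29
The 2 values of 13 occupy positions 2–3 → average rank (2+3)/2 = 2.5.
Rank 4 → value 17.

17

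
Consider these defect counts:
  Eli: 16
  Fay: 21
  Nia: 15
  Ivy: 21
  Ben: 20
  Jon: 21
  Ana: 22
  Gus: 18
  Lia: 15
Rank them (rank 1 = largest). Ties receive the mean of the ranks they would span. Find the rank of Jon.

3

Sorted (descending): 22, 21, 21, 21, 20, 18, 16, 15, 15
The 3 values of 21 occupy positions 2–4 → average rank 3.
The 2 values of 15 occupy positions 8–9 → average rank (8+9)/2 = 8.5.
Jon has value 21 → rank 3.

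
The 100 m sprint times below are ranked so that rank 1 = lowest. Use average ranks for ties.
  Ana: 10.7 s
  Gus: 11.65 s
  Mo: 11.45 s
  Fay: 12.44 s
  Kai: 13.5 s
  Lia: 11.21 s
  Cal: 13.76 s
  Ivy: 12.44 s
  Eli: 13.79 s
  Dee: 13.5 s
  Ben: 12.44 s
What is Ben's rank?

6

Sorted (ascending): 10.7, 11.21, 11.45, 11.65, 12.44, 12.44, 12.44, 13.5, 13.5, 13.76, 13.79
The 3 values of 12.44 occupy positions 5–7 → average rank 6.
The 2 values of 13.5 occupy positions 8–9 → average rank (8+9)/2 = 8.5.
Ben has value 12.44 s → rank 6.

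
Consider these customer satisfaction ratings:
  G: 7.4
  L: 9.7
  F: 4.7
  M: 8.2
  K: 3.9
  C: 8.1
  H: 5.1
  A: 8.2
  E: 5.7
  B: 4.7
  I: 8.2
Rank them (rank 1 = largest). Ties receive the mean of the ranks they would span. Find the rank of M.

3

Sorted (descending): 9.7, 8.2, 8.2, 8.2, 8.1, 7.4, 5.7, 5.1, 4.7, 4.7, 3.9
The 3 values of 8.2 occupy positions 2–4 → average rank 3.
The 2 values of 4.7 occupy positions 9–10 → average rank (9+10)/2 = 9.5.
M has value 8.2 → rank 3.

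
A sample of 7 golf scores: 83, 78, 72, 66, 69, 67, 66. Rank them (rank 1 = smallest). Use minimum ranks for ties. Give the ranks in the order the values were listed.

Sorted (ascending): 66, 66, 67, 69, 72, 78, 83
The 2 values of 66 occupy positions 1–2 → each gets rank 1.

7, 6, 5, 1, 4, 3, 1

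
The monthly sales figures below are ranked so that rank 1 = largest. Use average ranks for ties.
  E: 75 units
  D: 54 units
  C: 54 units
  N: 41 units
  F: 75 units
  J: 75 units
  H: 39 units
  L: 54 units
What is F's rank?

Sorted (descending): 75, 75, 75, 54, 54, 54, 41, 39
The 3 values of 75 occupy positions 1–3 → average rank 2.
The 3 values of 54 occupy positions 4–6 → average rank 5.
F has value 75 units → rank 2.

2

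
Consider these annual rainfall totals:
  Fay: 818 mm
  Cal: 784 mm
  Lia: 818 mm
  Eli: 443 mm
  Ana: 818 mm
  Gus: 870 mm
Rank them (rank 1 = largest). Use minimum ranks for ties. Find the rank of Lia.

Sorted (descending): 870, 818, 818, 818, 784, 443
The 3 values of 818 occupy positions 2–4 → each gets rank 2.
Lia has value 818 mm → rank 2.

2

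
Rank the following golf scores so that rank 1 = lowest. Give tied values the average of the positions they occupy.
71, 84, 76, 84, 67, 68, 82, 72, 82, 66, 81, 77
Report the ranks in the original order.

4, 11.5, 6, 11.5, 2, 3, 9.5, 5, 9.5, 1, 8, 7

Sorted (ascending): 66, 67, 68, 71, 72, 76, 77, 81, 82, 82, 84, 84
The 2 values of 82 occupy positions 9–10 → average rank (9+10)/2 = 9.5.
The 2 values of 84 occupy positions 11–12 → average rank (11+12)/2 = 11.5.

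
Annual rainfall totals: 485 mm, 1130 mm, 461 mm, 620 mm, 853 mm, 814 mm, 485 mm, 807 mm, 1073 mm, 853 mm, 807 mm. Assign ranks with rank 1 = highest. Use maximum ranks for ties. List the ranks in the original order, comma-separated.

10, 1, 11, 8, 4, 5, 10, 7, 2, 4, 7

Sorted (descending): 1130, 1073, 853, 853, 814, 807, 807, 620, 485, 485, 461
The 2 values of 853 occupy positions 3–4 → each gets rank 4.
The 2 values of 807 occupy positions 6–7 → each gets rank 7.
The 2 values of 485 occupy positions 9–10 → each gets rank 10.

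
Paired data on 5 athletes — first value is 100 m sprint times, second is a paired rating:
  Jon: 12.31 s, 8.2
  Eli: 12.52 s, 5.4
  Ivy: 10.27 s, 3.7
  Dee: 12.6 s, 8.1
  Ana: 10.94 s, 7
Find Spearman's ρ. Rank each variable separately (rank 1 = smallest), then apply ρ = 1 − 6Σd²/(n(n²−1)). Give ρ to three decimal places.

0.500

Ranks of variable 1: 3, 4, 1, 5, 2
Ranks of variable 2: 5, 2, 1, 4, 3
d = r₁ − r₂: -2, 2, 0, 1, -1
d²: 4, 4, 0, 1, 1; Σd² = 10
ρ = 1 − 6·10/(5·24) = 1 − 60/120 = 0.500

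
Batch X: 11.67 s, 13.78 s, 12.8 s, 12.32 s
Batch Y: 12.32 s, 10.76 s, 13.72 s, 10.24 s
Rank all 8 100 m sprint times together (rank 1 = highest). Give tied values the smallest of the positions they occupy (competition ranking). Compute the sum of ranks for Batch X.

14

Sorted (descending): 13.78, 13.72, 12.8, 12.32, 12.32, 11.67, 10.76, 10.24
The 2 values of 12.32 occupy positions 4–5 → each gets rank 4.
Batch X values → pooled ranks: 11.67→6, 13.78→1, 12.8→3, 12.32→4
Rank sum = 6 + 1 + 3 + 4 = 14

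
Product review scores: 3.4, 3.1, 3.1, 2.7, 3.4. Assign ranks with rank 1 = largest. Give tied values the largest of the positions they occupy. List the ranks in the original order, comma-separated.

2, 4, 4, 5, 2

Sorted (descending): 3.4, 3.4, 3.1, 3.1, 2.7
The 2 values of 3.4 occupy positions 1–2 → each gets rank 2.
The 2 values of 3.1 occupy positions 3–4 → each gets rank 4.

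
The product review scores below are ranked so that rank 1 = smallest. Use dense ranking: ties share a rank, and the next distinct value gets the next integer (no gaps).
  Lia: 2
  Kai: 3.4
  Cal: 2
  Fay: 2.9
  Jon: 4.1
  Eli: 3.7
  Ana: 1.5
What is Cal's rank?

2

Sorted (ascending): 1.5, 2, 2, 2.9, 3.4, 3.7, 4.1
The 2 values of 2 share dense rank 2.
Remaining distinct values take the next consecutive integers.
Cal has value 2 → rank 2.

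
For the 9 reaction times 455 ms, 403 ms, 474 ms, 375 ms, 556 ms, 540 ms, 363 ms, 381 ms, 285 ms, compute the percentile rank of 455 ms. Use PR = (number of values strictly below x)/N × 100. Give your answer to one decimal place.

55.6

N = 9.
Strictly below 455: 5. Equal to 455: 1.
PR = 5/9 × 100 = 55.6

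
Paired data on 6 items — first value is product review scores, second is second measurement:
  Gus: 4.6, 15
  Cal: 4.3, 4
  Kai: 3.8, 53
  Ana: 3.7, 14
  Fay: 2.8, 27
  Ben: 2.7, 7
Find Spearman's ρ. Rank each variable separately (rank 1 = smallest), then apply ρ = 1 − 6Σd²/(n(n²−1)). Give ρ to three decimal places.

Ranks of variable 1: 6, 5, 4, 3, 2, 1
Ranks of variable 2: 4, 1, 6, 3, 5, 2
d = r₁ − r₂: 2, 4, -2, 0, -3, -1
d²: 4, 16, 4, 0, 9, 1; Σd² = 34
ρ = 1 − 6·34/(6·35) = 1 − 204/210 = 0.029

0.029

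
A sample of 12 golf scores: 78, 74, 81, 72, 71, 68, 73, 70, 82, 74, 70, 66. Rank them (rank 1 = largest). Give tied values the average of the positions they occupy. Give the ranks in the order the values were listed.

Sorted (descending): 82, 81, 78, 74, 74, 73, 72, 71, 70, 70, 68, 66
The 2 values of 74 occupy positions 4–5 → average rank (4+5)/2 = 4.5.
The 2 values of 70 occupy positions 9–10 → average rank (9+10)/2 = 9.5.

3, 4.5, 2, 7, 8, 11, 6, 9.5, 1, 4.5, 9.5, 12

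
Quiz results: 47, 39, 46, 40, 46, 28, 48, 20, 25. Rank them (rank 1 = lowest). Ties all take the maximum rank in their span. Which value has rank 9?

48

Sorted (ascending): 20, 25, 28, 39, 40, 46, 46, 47, 48
The 2 values of 46 occupy positions 6–7 → each gets rank 7.
Rank 9 → value 48.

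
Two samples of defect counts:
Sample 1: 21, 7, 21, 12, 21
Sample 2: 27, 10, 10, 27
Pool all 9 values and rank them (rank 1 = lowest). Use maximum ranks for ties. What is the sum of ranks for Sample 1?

Sorted (ascending): 7, 10, 10, 12, 21, 21, 21, 27, 27
The 2 values of 10 occupy positions 2–3 → each gets rank 3.
The 3 values of 21 occupy positions 5–7 → each gets rank 7.
The 2 values of 27 occupy positions 8–9 → each gets rank 9.
Sample 1 values → pooled ranks: 21→7, 7→1, 21→7, 12→4, 21→7
Rank sum = 7 + 1 + 7 + 4 + 7 = 26

26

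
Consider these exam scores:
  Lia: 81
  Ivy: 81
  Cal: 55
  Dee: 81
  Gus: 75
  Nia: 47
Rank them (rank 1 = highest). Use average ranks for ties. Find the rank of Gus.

4

Sorted (descending): 81, 81, 81, 75, 55, 47
The 3 values of 81 occupy positions 1–3 → average rank 2.
Gus has value 75 → rank 4.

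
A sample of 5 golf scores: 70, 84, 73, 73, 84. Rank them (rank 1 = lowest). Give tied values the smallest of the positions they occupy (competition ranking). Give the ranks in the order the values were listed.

Sorted (ascending): 70, 73, 73, 84, 84
The 2 values of 73 occupy positions 2–3 → each gets rank 2.
The 2 values of 84 occupy positions 4–5 → each gets rank 4.

1, 4, 2, 2, 4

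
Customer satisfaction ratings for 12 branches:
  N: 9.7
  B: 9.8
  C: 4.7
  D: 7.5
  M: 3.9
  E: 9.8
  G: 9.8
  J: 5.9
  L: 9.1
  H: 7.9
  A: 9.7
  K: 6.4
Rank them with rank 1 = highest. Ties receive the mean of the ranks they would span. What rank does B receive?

Sorted (descending): 9.8, 9.8, 9.8, 9.7, 9.7, 9.1, 7.9, 7.5, 6.4, 5.9, 4.7, 3.9
The 3 values of 9.8 occupy positions 1–3 → average rank 2.
The 2 values of 9.7 occupy positions 4–5 → average rank (4+5)/2 = 4.5.
B has value 9.8 → rank 2.

2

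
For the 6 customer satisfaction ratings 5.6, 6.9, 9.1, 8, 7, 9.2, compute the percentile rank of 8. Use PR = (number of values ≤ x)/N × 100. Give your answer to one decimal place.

N = 6.
Strictly below 8: 3. Equal to 8: 1.
PR = 4/6 × 100 = 66.7

66.7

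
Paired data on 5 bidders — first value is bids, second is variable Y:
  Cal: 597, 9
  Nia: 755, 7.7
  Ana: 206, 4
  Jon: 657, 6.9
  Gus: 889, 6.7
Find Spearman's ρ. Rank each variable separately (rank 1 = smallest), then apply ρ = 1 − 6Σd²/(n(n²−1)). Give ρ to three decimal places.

0.100

Ranks of variable 1: 2, 4, 1, 3, 5
Ranks of variable 2: 5, 4, 1, 3, 2
d = r₁ − r₂: -3, 0, 0, 0, 3
d²: 9, 0, 0, 0, 9; Σd² = 18
ρ = 1 − 6·18/(5·24) = 1 − 108/120 = 0.100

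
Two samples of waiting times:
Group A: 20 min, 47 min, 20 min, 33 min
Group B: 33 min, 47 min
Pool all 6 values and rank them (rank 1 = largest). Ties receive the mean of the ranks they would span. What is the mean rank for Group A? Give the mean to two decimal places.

4.00

Sorted (descending): 47, 47, 33, 33, 20, 20
The 2 values of 47 occupy positions 1–2 → average rank (1+2)/2 = 1.5.
The 2 values of 33 occupy positions 3–4 → average rank (3+4)/2 = 3.5.
The 2 values of 20 occupy positions 5–6 → average rank (5+6)/2 = 5.5.
Group A values → pooled ranks: 20→5.5, 47→1.5, 20→5.5, 33→3.5
Mean rank = (5.5 + 1.5 + 5.5 + 3.5) / 4 = 4.00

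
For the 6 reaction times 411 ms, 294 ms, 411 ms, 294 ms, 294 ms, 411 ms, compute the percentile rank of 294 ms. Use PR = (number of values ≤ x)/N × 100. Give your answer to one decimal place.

50.0

N = 6.
Strictly below 294: 0. Equal to 294: 3.
PR = 3/6 × 100 = 50.0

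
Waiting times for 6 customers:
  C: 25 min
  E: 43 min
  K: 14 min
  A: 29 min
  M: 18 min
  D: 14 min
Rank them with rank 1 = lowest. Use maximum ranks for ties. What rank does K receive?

Sorted (ascending): 14, 14, 18, 25, 29, 43
The 2 values of 14 occupy positions 1–2 → each gets rank 2.
K has value 14 min → rank 2.

2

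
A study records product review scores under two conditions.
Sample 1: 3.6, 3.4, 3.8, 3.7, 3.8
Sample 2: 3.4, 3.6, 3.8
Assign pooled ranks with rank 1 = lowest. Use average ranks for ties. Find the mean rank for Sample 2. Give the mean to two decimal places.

Sorted (ascending): 3.4, 3.4, 3.6, 3.6, 3.7, 3.8, 3.8, 3.8
The 2 values of 3.4 occupy positions 1–2 → average rank (1+2)/2 = 1.5.
The 2 values of 3.6 occupy positions 3–4 → average rank (3+4)/2 = 3.5.
The 3 values of 3.8 occupy positions 6–8 → average rank 7.
Sample 2 values → pooled ranks: 3.4→1.5, 3.6→3.5, 3.8→7
Mean rank = (1.5 + 3.5 + 7) / 3 = 4.00

4.00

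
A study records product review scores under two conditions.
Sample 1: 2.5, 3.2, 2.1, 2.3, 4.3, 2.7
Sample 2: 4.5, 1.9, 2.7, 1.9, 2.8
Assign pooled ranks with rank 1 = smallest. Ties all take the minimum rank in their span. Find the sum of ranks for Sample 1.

37

Sorted (ascending): 1.9, 1.9, 2.1, 2.3, 2.5, 2.7, 2.7, 2.8, 3.2, 4.3, 4.5
The 2 values of 1.9 occupy positions 1–2 → each gets rank 1.
The 2 values of 2.7 occupy positions 6–7 → each gets rank 6.
Sample 1 values → pooled ranks: 2.5→5, 3.2→9, 2.1→3, 2.3→4, 4.3→10, 2.7→6
Rank sum = 5 + 9 + 3 + 4 + 10 + 6 = 37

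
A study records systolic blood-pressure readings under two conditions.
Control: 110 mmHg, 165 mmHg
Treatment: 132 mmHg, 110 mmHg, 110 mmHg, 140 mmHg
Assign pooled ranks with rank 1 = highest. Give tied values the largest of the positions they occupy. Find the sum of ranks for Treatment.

Sorted (descending): 165, 140, 132, 110, 110, 110
The 3 values of 110 occupy positions 4–6 → each gets rank 6.
Treatment values → pooled ranks: 132→3, 110→6, 110→6, 140→2
Rank sum = 3 + 6 + 6 + 2 = 17

17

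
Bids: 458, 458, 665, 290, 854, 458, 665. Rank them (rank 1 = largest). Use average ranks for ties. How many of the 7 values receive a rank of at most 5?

6

Sorted (descending): 854, 665, 665, 458, 458, 458, 290
The 2 values of 665 occupy positions 2–3 → average rank (2+3)/2 = 2.5.
The 3 values of 458 occupy positions 4–6 → average rank 5.
Ranks ≤ 5: {1, 2.5, 2.5, 5, 5, 5} → 6 values.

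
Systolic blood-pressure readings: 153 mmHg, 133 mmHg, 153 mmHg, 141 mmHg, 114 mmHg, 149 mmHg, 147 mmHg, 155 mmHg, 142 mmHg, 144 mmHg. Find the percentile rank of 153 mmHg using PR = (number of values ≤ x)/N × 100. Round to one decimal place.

N = 10.
Strictly below 153: 7. Equal to 153: 2.
PR = 9/10 × 100 = 90.0

90.0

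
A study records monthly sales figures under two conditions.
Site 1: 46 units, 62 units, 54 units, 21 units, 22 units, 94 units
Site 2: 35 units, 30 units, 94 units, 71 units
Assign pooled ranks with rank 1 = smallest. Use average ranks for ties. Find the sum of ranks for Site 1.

30.5

Sorted (ascending): 21, 22, 30, 35, 46, 54, 62, 71, 94, 94
The 2 values of 94 occupy positions 9–10 → average rank (9+10)/2 = 9.5.
Site 1 values → pooled ranks: 46→5, 62→7, 54→6, 21→1, 22→2, 94→9.5
Rank sum = 5 + 7 + 6 + 1 + 2 + 9.5 = 30.5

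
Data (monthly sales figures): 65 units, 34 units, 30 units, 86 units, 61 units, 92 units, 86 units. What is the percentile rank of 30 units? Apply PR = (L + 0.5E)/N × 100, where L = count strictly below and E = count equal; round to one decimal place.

7.1

N = 7.
Strictly below 30: 0. Equal to 30: 1.
PR = (0 + 0.5·1)/7 × 100 = 7.1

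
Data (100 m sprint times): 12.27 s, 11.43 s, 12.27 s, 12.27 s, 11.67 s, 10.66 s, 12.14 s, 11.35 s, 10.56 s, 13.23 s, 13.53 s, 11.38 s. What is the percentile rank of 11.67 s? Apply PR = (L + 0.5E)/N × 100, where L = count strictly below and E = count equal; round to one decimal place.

N = 12.
Strictly below 11.67: 5. Equal to 11.67: 1.
PR = (5 + 0.5·1)/12 × 100 = 45.8

45.8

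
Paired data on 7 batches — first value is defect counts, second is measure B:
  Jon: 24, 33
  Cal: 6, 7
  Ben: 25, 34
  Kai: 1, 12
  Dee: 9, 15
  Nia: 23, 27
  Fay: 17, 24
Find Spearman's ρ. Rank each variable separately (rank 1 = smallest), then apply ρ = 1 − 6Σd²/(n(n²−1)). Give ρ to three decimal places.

Ranks of variable 1: 6, 2, 7, 1, 3, 5, 4
Ranks of variable 2: 6, 1, 7, 2, 3, 5, 4
d = r₁ − r₂: 0, 1, 0, -1, 0, 0, 0
d²: 0, 1, 0, 1, 0, 0, 0; Σd² = 2
ρ = 1 − 6·2/(7·48) = 1 − 12/336 = 0.964

0.964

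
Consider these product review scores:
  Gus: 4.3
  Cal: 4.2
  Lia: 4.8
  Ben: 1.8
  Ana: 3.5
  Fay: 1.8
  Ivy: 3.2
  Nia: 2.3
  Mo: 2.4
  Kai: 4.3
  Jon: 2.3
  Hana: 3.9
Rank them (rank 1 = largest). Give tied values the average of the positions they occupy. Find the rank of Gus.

2.5

Sorted (descending): 4.8, 4.3, 4.3, 4.2, 3.9, 3.5, 3.2, 2.4, 2.3, 2.3, 1.8, 1.8
The 2 values of 4.3 occupy positions 2–3 → average rank (2+3)/2 = 2.5.
The 2 values of 2.3 occupy positions 9–10 → average rank (9+10)/2 = 9.5.
The 2 values of 1.8 occupy positions 11–12 → average rank (11+12)/2 = 11.5.
Gus has value 4.3 → rank 2.5.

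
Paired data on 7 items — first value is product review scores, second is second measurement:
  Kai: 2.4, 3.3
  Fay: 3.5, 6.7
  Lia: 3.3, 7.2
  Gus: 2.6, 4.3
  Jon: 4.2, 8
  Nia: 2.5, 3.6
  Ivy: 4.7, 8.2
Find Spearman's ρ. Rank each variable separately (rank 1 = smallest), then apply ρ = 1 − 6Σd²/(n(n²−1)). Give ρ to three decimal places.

Ranks of variable 1: 1, 5, 4, 3, 6, 2, 7
Ranks of variable 2: 1, 4, 5, 3, 6, 2, 7
d = r₁ − r₂: 0, 1, -1, 0, 0, 0, 0
d²: 0, 1, 1, 0, 0, 0, 0; Σd² = 2
ρ = 1 − 6·2/(7·48) = 1 − 12/336 = 0.964

0.964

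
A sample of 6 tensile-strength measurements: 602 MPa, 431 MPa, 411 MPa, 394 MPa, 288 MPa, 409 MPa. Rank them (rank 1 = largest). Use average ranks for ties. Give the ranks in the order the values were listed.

1, 2, 3, 5, 6, 4

Sorted (descending): 602, 431, 411, 409, 394, 288
No ties — each value takes its position as its rank.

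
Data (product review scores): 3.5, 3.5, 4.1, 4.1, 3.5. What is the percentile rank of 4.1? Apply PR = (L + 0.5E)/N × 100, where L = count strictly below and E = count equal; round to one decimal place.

80.0

N = 5.
Strictly below 4.1: 3. Equal to 4.1: 2.
PR = (3 + 0.5·2)/5 × 100 = 80.0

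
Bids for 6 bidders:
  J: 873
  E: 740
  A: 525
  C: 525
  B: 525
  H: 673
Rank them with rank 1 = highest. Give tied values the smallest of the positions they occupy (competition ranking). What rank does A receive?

4

Sorted (descending): 873, 740, 673, 525, 525, 525
The 3 values of 525 occupy positions 4–6 → each gets rank 4.
A has value 525 → rank 4.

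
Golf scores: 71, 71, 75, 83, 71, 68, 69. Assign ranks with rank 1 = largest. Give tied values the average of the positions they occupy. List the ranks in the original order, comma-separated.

Sorted (descending): 83, 75, 71, 71, 71, 69, 68
The 3 values of 71 occupy positions 3–5 → average rank 4.

4, 4, 2, 1, 4, 7, 6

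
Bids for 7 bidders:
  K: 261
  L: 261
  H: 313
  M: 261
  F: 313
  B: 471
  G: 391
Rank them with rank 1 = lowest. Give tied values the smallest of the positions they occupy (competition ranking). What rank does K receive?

1

Sorted (ascending): 261, 261, 261, 313, 313, 391, 471
The 3 values of 261 occupy positions 1–3 → each gets rank 1.
The 2 values of 313 occupy positions 4–5 → each gets rank 4.
K has value 261 → rank 1.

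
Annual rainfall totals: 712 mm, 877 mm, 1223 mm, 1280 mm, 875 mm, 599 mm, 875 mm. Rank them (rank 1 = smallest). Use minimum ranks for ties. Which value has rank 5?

877

Sorted (ascending): 599, 712, 875, 875, 877, 1223, 1280
The 2 values of 875 occupy positions 3–4 → each gets rank 3.
Rank 5 → value 877.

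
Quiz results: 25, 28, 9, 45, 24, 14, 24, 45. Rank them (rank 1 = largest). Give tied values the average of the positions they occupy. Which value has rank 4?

25

Sorted (descending): 45, 45, 28, 25, 24, 24, 14, 9
The 2 values of 45 occupy positions 1–2 → average rank (1+2)/2 = 1.5.
The 2 values of 24 occupy positions 5–6 → average rank (5+6)/2 = 5.5.
Rank 4 → value 25.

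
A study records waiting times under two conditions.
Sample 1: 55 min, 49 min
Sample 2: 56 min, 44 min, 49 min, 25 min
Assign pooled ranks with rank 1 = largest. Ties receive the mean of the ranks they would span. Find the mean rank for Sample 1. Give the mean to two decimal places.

2.75

Sorted (descending): 56, 55, 49, 49, 44, 25
The 2 values of 49 occupy positions 3–4 → average rank (3+4)/2 = 3.5.
Sample 1 values → pooled ranks: 55→2, 49→3.5
Mean rank = (2 + 3.5) / 2 = 2.75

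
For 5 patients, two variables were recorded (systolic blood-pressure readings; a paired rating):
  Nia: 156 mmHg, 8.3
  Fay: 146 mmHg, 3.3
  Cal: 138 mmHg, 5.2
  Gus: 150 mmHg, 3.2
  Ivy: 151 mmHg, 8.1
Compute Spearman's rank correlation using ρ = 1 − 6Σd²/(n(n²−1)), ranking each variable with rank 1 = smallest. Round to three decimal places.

Ranks of variable 1: 5, 2, 1, 3, 4
Ranks of variable 2: 5, 2, 3, 1, 4
d = r₁ − r₂: 0, 0, -2, 2, 0
d²: 0, 0, 4, 4, 0; Σd² = 8
ρ = 1 − 6·8/(5·24) = 1 − 48/120 = 0.600

0.600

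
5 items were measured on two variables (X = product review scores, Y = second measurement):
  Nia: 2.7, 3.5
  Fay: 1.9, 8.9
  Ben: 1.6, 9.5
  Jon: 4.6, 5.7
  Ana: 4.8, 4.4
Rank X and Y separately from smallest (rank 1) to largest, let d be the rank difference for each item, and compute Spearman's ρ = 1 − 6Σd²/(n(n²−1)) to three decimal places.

Ranks of variable 1: 3, 2, 1, 4, 5
Ranks of variable 2: 1, 4, 5, 3, 2
d = r₁ − r₂: 2, -2, -4, 1, 3
d²: 4, 4, 16, 1, 9; Σd² = 34
ρ = 1 − 6·34/(5·24) = 1 − 204/120 = -0.700

-0.700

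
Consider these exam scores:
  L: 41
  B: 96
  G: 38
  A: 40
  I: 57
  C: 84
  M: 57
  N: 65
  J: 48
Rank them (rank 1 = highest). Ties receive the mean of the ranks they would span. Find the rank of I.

4.5

Sorted (descending): 96, 84, 65, 57, 57, 48, 41, 40, 38
The 2 values of 57 occupy positions 4–5 → average rank (4+5)/2 = 4.5.
I has value 57 → rank 4.5.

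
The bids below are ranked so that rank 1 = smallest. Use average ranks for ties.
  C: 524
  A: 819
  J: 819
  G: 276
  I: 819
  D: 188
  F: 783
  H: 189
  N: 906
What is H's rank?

Sorted (ascending): 188, 189, 276, 524, 783, 819, 819, 819, 906
The 3 values of 819 occupy positions 6–8 → average rank 7.
H has value 189 → rank 2.

2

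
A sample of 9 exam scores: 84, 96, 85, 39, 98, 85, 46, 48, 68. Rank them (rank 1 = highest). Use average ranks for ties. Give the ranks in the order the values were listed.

5, 2, 3.5, 9, 1, 3.5, 8, 7, 6

Sorted (descending): 98, 96, 85, 85, 84, 68, 48, 46, 39
The 2 values of 85 occupy positions 3–4 → average rank (3+4)/2 = 3.5.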